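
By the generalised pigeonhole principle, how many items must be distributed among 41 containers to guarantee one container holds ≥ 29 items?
n = (29 − 1)·41 + 1 = 1149

By the generalised pigeonhole principle, to guarantee some box contains ≥ r objects we need more than (r − 1) · k objects total. Threshold: n = (r − 1) · k + 1. With r = 29 and k = 41: n = 28 · 41 + 1 = 1148 + 1 = 1149. For n = 1148 = 28 · 41, we can put exactly 28 objects in every box, avoiding 29 in any single one — so 1149 is tight.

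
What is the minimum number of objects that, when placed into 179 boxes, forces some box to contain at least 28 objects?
n = (28 − 1)·179 + 1 = 4834

By the generalised pigeonhole principle, to guarantee some box contains ≥ r objects we need more than (r − 1) · k objects total. Threshold: n = (r − 1) · k + 1. With r = 28 and k = 179: n = 27 · 179 + 1 = 4833 + 1 = 4834. For n = 4833 = 27 · 179, we can put exactly 27 objects in every box, avoiding 28 in any single one — so 4834 is tight.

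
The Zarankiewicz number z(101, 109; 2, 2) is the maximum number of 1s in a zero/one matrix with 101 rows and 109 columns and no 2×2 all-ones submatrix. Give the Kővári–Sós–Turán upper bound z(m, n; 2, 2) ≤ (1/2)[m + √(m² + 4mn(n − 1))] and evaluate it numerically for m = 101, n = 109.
z(101, 109; 2, 2) ≤ (1/2)[101 + √(101² + 4·101·109·108)] = (1/2)[101 + √4766089] = 1142.0687

Kővári–Sós–Turán: let r_1, ..., r_101 be the row sums and z = Σ r_i the total number of 1s. Each pair of columns can share at most one row with both entries 1 (else a 2×2 all-ones block appears), so Σ_i C(r_i, 2) ≤ C(109, 2) = 5886. By convexity Σ_i C(r_i, 2) ≥ 101·C(z/101, 2) = z(z − 101)/(2·101), giving z² − 101z − 101·109·108 ≤ 0 and hence z ≤ (1/2)[101 + √(10201 + 4·1188972)] = (1/2)[101 + √4766089] ≈ (1/2)(101 + 2183.1374) = 1142.0687.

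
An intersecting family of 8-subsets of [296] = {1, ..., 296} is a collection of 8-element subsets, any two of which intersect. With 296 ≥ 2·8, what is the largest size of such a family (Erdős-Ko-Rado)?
max |F| = C(295, 7) = 35906916468745

Erdős-Ko-Rado (1961): when n ≥ 2k, max |F| = C(n−1, k−1). The bound is attained by the star {A : i ∈ A} for any fixed i ∈ [n]. Here C(296−1, 8−1) = C(295, 7) = 35906916468745.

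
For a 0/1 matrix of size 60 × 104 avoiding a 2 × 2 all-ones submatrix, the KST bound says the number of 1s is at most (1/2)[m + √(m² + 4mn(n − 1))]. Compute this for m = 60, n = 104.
z(60, 104; 2, 2) ≤ (1/2)[60 + √(60² + 4·60·104·103)] = (1/2)[60 + √2574480] = 832.2593

Kővári–Sós–Turán: let r_1, ..., r_60 be the row sums and z = Σ r_i the total number of 1s. Each pair of columns can share at most one row with both entries 1 (else a 2×2 all-ones block appears), so Σ_i C(r_i, 2) ≤ C(104, 2) = 5356. By convexity Σ_i C(r_i, 2) ≥ 60·C(z/60, 2) = z(z − 60)/(2·60), giving z² − 60z − 60·104·103 ≤ 0 and hence z ≤ (1/2)[60 + √(3600 + 4·642720)] = (1/2)[60 + √2574480] ≈ (1/2)(60 + 1604.5186) = 832.2593.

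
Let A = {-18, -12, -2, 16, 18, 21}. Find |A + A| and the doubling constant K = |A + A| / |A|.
K = |A + A| / |A| = 21/6 = 7/2

Enumerate A + A = {a + b : a, b ∈ A}. With |A| = 6, there are |A|^2 = 36 ordered sum pairs; collecting distinct values, A + A = {-36, -30, -24, -20, -14, -4, -2, 0, 3, 4, 6, 9, 14, 16, 19, 32, 34, 36, 37, 39, 42}, so |A + A| = 21. Thus K = 21/6 = 7/2. For comparison, the minimum possible |A + A| over all 6-element sets is 2·6 − 1 = 11 (so min K = 11/6), attained only by arithmetic progressions.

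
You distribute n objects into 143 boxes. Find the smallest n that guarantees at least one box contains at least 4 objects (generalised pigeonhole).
n = (4 − 1)·143 + 1 = 430

By the generalised pigeonhole principle, to guarantee some box contains ≥ r objects we need more than (r − 1) · k objects total. Threshold: n = (r − 1) · k + 1. With r = 4 and k = 143: n = 3 · 143 + 1 = 429 + 1 = 430. For n = 429 = 3 · 143, we can put exactly 3 objects in every box, avoiding 4 in any single one — so 430 is tight.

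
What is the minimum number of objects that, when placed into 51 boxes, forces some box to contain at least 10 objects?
n = (10 − 1)·51 + 1 = 460

By the generalised pigeonhole principle, to guarantee some box contains ≥ r objects we need more than (r − 1) · k objects total. Threshold: n = (r − 1) · k + 1. With r = 10 and k = 51: n = 9 · 51 + 1 = 459 + 1 = 460. For n = 459 = 9 · 51, we can put exactly 9 objects in every box, avoiding 10 in any single one — so 460 is tight.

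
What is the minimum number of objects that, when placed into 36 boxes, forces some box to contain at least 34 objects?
n = (34 − 1)·36 + 1 = 1189

By the generalised pigeonhole principle, to guarantee some box contains ≥ r objects we need more than (r − 1) · k objects total. Threshold: n = (r − 1) · k + 1. With r = 34 and k = 36: n = 33 · 36 + 1 = 1188 + 1 = 1189. For n = 1188 = 33 · 36, we can put exactly 33 objects in every box, avoiding 34 in any single one — so 1189 is tight.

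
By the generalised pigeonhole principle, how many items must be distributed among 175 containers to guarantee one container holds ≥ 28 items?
n = (28 − 1)·175 + 1 = 4726

By the generalised pigeonhole principle, to guarantee some box contains ≥ r objects we need more than (r − 1) · k objects total. Threshold: n = (r − 1) · k + 1. With r = 28 and k = 175: n = 27 · 175 + 1 = 4725 + 1 = 4726. For n = 4725 = 27 · 175, we can put exactly 27 objects in every box, avoiding 28 in any single one — so 4726 is tight.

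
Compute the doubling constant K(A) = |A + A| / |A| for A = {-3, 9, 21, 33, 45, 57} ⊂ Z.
K = |A + A| / |A| = 11/6

Enumerate A + A = {a + b : a, b ∈ A}. With |A| = 6, there are |A|^2 = 36 ordered sum pairs; collecting distinct values, A + A = {-6, 6, 18, 30, 42, 54, 66, 78, 90, 102, 114}, so |A + A| = 11. Thus K = 11/6. Here |A + A| = 2|A| − 1 = 11, the minimum possible — so K = 11/6 is minimal, which holds iff A is an arithmetic progression.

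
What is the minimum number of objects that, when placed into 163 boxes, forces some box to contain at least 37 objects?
n = (37 − 1)·163 + 1 = 5869

By the generalised pigeonhole principle, to guarantee some box contains ≥ r objects we need more than (r − 1) · k objects total. Threshold: n = (r − 1) · k + 1. With r = 37 and k = 163: n = 36 · 163 + 1 = 5868 + 1 = 5869. For n = 5868 = 36 · 163, we can put exactly 36 objects in every box, avoiding 37 in any single one — so 5869 is tight.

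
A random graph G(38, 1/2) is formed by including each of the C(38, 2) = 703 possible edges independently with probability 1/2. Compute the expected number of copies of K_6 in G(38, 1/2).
E[# K_6] = C(38, 6) · (1/2)^C(6, 2) = 2760681 / 2^15 ≈ 84.249298

For each 6-subset S of vertices (there are C(38, 6) = 2760681 such S), let X_S = 1 if S induces a K_6 (all C(6, 2) = 15 edges present). Then P(X_S = 1) = (1/2)^15 = 1/32768. By linearity of expectation, E[# K_6] = C(38, 6) · (1/2)^15 = 2760681 / 32768 ≈ 84.249298.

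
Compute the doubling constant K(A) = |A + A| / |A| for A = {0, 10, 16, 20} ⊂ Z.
K = |A + A| / |A| = 9/4

Enumerate A + A = {a + b : a, b ∈ A}. With |A| = 4, there are |A|^2 = 16 ordered sum pairs; collecting distinct values, A + A = {0, 10, 16, 20, 26, 30, 32, 36, 40}, so |A + A| = 9. Thus K = 9/4. For comparison, the minimum possible |A + A| over all 4-element sets is 2·4 − 1 = 7 (so min K = 7/4), attained only by arithmetic progressions.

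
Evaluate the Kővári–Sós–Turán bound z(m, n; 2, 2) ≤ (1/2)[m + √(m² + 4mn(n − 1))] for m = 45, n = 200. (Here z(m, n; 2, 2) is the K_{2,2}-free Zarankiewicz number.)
z(45, 200; 2, 2) ≤ (1/2)[45 + √(45² + 4·45·200·199)] = (1/2)[45 + √7166025] = 1360.9716

Kővári–Sós–Turán: let r_1, ..., r_45 be the row sums and z = Σ r_i the total number of 1s. Each pair of columns can share at most one row with both entries 1 (else a 2×2 all-ones block appears), so Σ_i C(r_i, 2) ≤ C(200, 2) = 19900. By convexity Σ_i C(r_i, 2) ≥ 45·C(z/45, 2) = z(z − 45)/(2·45), giving z² − 45z − 45·200·199 ≤ 0 and hence z ≤ (1/2)[45 + √(2025 + 4·1791000)] = (1/2)[45 + √7166025] ≈ (1/2)(45 + 2676.9432) = 1360.9716.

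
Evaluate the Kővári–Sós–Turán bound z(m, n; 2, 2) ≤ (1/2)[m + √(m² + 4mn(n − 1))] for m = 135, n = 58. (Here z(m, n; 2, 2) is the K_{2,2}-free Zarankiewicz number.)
z(135, 58; 2, 2) ≤ (1/2)[135 + √(135² + 4·135·58·57)] = (1/2)[135 + √1803465] = 738.9657

Kővári–Sós–Turán: let r_1, ..., r_135 be the row sums and z = Σ r_i the total number of 1s. Each pair of columns can share at most one row with both entries 1 (else a 2×2 all-ones block appears), so Σ_i C(r_i, 2) ≤ C(58, 2) = 1653. By convexity Σ_i C(r_i, 2) ≥ 135·C(z/135, 2) = z(z − 135)/(2·135), giving z² − 135z − 135·58·57 ≤ 0 and hence z ≤ (1/2)[135 + √(18225 + 4·446310)] = (1/2)[135 + √1803465] ≈ (1/2)(135 + 1342.9315) = 738.9657.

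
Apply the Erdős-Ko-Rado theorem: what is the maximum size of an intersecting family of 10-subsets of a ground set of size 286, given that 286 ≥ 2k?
max |F| = C(285, 9) = 30090460247505085

The Erdős-Ko-Rado theorem states: for n ≥ 2k, an intersecting family of k-subsets of an n-element set has size at most C(n − 1, k − 1), with equality for 'star' families {A ⊆ [n] : |A| = k, i ∈ A} (fix an element i). For n = 286, k = 10: C(285, 9) = 30090460247505085.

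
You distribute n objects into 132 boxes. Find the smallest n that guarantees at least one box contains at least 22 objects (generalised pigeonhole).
n = (22 − 1)·132 + 1 = 2773

By the generalised pigeonhole principle, to guarantee some box contains ≥ r objects we need more than (r − 1) · k objects total. Threshold: n = (r − 1) · k + 1. With r = 22 and k = 132: n = 21 · 132 + 1 = 2772 + 1 = 2773. For n = 2772 = 21 · 132, we can put exactly 21 objects in every box, avoiding 22 in any single one — so 2773 is tight.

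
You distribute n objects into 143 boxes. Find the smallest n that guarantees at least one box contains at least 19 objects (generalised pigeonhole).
n = (19 − 1)·143 + 1 = 2575

By the generalised pigeonhole principle, to guarantee some box contains ≥ r objects we need more than (r − 1) · k objects total. Threshold: n = (r − 1) · k + 1. With r = 19 and k = 143: n = 18 · 143 + 1 = 2574 + 1 = 2575. For n = 2574 = 18 · 143, we can put exactly 18 objects in every box, avoiding 19 in any single one — so 2575 is tight.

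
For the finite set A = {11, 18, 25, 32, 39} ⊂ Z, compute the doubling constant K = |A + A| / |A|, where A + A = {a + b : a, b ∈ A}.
K = |A + A| / |A| = 9/5

Enumerate A + A = {a + b : a, b ∈ A}. With |A| = 5, there are |A|^2 = 25 ordered sum pairs; collecting distinct values, A + A = {22, 29, 36, 43, 50, 57, 64, 71, 78}, so |A + A| = 9. Thus K = 9/5. Here |A + A| = 2|A| − 1 = 9, the minimum possible — so K = 9/5 is minimal, which holds iff A is an arithmetic progression.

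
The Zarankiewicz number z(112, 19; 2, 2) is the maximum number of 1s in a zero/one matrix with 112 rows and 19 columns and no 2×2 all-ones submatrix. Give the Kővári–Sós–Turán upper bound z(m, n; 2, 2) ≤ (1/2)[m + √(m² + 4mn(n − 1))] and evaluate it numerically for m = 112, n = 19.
z(112, 19; 2, 2) ≤ (1/2)[112 + √(112² + 4·112·19·18)] = (1/2)[112 + √165760] = 259.5682

Kővári–Sós–Turán: let r_1, ..., r_112 be the row sums and z = Σ r_i the total number of 1s. Each pair of columns can share at most one row with both entries 1 (else a 2×2 all-ones block appears), so Σ_i C(r_i, 2) ≤ C(19, 2) = 171. By convexity Σ_i C(r_i, 2) ≥ 112·C(z/112, 2) = z(z − 112)/(2·112), giving z² − 112z − 112·19·18 ≤ 0 and hence z ≤ (1/2)[112 + √(12544 + 4·38304)] = (1/2)[112 + √165760] ≈ (1/2)(112 + 407.1363) = 259.5682.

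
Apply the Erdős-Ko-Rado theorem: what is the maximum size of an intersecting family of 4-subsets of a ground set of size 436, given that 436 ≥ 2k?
max |F| = C(435, 3) = 13624345

Erdős-Ko-Rado (1961): when n ≥ 2k, max |F| = C(n−1, k−1). The bound is attained by the star {A : i ∈ A} for any fixed i ∈ [n]. Here C(436−1, 4−1) = C(435, 3) = 13624345.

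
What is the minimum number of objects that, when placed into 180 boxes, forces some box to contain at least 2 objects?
n = (2 − 1)·180 + 1 = 181

By the generalised pigeonhole principle, to guarantee some box contains ≥ r objects we need more than (r − 1) · k objects total. Threshold: n = (r − 1) · k + 1. With r = 2 and k = 180: n = 1 · 180 + 1 = 180 + 1 = 181. For n = 180 = 1 · 180, we can put exactly 1 objects in every box, avoiding 2 in any single one — so 181 is tight.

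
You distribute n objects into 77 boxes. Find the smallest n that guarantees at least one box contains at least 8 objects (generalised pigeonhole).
n = (8 − 1)·77 + 1 = 540

By the generalised pigeonhole principle, to guarantee some box contains ≥ r objects we need more than (r − 1) · k objects total. Threshold: n = (r − 1) · k + 1. With r = 8 and k = 77: n = 7 · 77 + 1 = 539 + 1 = 540. For n = 539 = 7 · 77, we can put exactly 7 objects in every box, avoiding 8 in any single one — so 540 is tight.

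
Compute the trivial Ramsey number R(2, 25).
R(2, 25) = 25

R(2, k) = k for all k ≥ 2: in a 2-colouring of K_k, either some edge is red (a red K_2) or all edges are blue (a blue K_k). And K_{24} coloured all-blue has no blue K_25, so R(2, 25) > 24. Hence R(2, 25) = 25.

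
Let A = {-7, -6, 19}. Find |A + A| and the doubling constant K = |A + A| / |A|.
K = |A + A| / |A| = 6/3 = 2

Enumerate A + A = {a + b : a, b ∈ A}. With |A| = 3, there are |A|^2 = 9 ordered sum pairs; collecting distinct values, A + A = {-14, -13, -12, 12, 13, 38}, so |A + A| = 6. Thus K = 6/3 = 2. For comparison, the minimum possible |A + A| over all 3-element sets is 2·3 − 1 = 5 (so min K = 5/3), attained only by arithmetic progressions.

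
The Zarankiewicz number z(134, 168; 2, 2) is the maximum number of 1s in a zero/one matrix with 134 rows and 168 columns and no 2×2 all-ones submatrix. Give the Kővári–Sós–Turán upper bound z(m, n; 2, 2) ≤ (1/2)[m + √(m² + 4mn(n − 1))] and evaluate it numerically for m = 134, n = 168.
z(134, 168; 2, 2) ≤ (1/2)[134 + √(134² + 4·134·168·167)] = (1/2)[134 + √15055972] = 2007.1013

Kővári–Sós–Turán: let r_1, ..., r_134 be the row sums and z = Σ r_i the total number of 1s. Each pair of columns can share at most one row with both entries 1 (else a 2×2 all-ones block appears), so Σ_i C(r_i, 2) ≤ C(168, 2) = 14028. By convexity Σ_i C(r_i, 2) ≥ 134·C(z/134, 2) = z(z − 134)/(2·134), giving z² − 134z − 134·168·167 ≤ 0 and hence z ≤ (1/2)[134 + √(17956 + 4·3759504)] = (1/2)[134 + √15055972] ≈ (1/2)(134 + 3880.2026) = 2007.1013.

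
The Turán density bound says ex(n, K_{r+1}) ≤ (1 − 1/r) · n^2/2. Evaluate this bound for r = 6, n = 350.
Turán density bound = (5/6) · 350^2/2 = 153125/3 ≈ 51041.6667

Turán's theorem: ex(n, K_{r+1}) is achieved by the complete r-partite Turán graph T(n, r) with parts as balanced as possible, and is at most (1 − 1/r) · n^2/2. For r = 6, n = 350: the density bound is (5/6) · 122500/2 = 153125/3 ≈ 51041.6667. The integer-valued extremum is e(T(350, 6)) = 51041, which is strictly less than the density bound 153125/3 since 6 ∤ 350 (the parts of T(350, 6) cannot all be equal).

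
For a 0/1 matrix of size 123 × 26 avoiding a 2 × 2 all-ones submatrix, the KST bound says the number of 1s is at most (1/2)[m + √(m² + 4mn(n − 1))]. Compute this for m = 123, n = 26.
z(123, 26; 2, 2) ≤ (1/2)[123 + √(123² + 4·123·26·25)] = (1/2)[123 + √334929] = 350.8653

Kővári–Sós–Turán: let r_1, ..., r_123 be the row sums and z = Σ r_i the total number of 1s. Each pair of columns can share at most one row with both entries 1 (else a 2×2 all-ones block appears), so Σ_i C(r_i, 2) ≤ C(26, 2) = 325. By convexity Σ_i C(r_i, 2) ≥ 123·C(z/123, 2) = z(z − 123)/(2·123), giving z² − 123z − 123·26·25 ≤ 0 and hence z ≤ (1/2)[123 + √(15129 + 4·79950)] = (1/2)[123 + √334929] ≈ (1/2)(123 + 578.7305) = 350.8653.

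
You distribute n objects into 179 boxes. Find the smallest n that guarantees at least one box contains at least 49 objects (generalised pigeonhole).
n = (49 − 1)·179 + 1 = 8593

By the generalised pigeonhole principle, to guarantee some box contains ≥ r objects we need more than (r − 1) · k objects total. Threshold: n = (r − 1) · k + 1. With r = 49 and k = 179: n = 48 · 179 + 1 = 8592 + 1 = 8593. For n = 8592 = 48 · 179, we can put exactly 48 objects in every box, avoiding 49 in any single one — so 8593 is tight.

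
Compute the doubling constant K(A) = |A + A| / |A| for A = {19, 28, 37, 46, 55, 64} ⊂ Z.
K = |A + A| / |A| = 11/6

Enumerate A + A = {a + b : a, b ∈ A}. With |A| = 6, there are |A|^2 = 36 ordered sum pairs; collecting distinct values, A + A = {38, 47, 56, 65, 74, 83, 92, 101, 110, 119, 128}, so |A + A| = 11. Thus K = 11/6. Here |A + A| = 2|A| − 1 = 11, the minimum possible — so K = 11/6 is minimal, which holds iff A is an arithmetic progression.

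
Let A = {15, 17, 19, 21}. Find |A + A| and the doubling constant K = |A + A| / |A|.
K = |A + A| / |A| = 7/4

Enumerate A + A = {a + b : a, b ∈ A}. With |A| = 4, there are |A|^2 = 16 ordered sum pairs; collecting distinct values, A + A = {30, 32, 34, 36, 38, 40, 42}, so |A + A| = 7. Thus K = 7/4. Here |A + A| = 2|A| − 1 = 7, the minimum possible — so K = 7/4 is minimal, which holds iff A is an arithmetic progression.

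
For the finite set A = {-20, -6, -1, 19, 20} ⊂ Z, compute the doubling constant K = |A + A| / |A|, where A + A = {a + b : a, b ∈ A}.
K = |A + A| / |A| = 15/5 = 3

Enumerate A + A = {a + b : a, b ∈ A}. With |A| = 5, there are |A|^2 = 25 ordered sum pairs; collecting distinct values, A + A = {-40, -26, -21, -12, -7, -2, -1, 0, 13, 14, 18, 19, 38, 39, 40}, so |A + A| = 15. Thus K = 15/5 = 3. For comparison, the minimum possible |A + A| over all 5-element sets is 2·5 − 1 = 9 (so min K = 9/5), attained only by arithmetic progressions.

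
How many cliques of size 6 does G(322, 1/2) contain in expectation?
E[# K_6] = C(322, 6) · (1/2)^C(6, 2) = 1477254941008 / 2^15 = 92328433813/2048 ≈ 45082243.072754

For each 6-subset S of vertices (there are C(322, 6) = 1477254941008 such S), let X_S = 1 if S induces a K_6 (all C(6, 2) = 15 edges present). Then P(X_S = 1) = (1/2)^15 = 1/32768. By linearity of expectation, E[# K_6] = C(322, 6) · (1/2)^15 = 1477254941008 / 32768 = 92328433813/2048 ≈ 45082243.072754.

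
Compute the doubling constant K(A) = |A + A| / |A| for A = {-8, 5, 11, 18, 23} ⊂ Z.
K = |A + A| / |A| = 14/5

Enumerate A + A = {a + b : a, b ∈ A}. With |A| = 5, there are |A|^2 = 25 ordered sum pairs; collecting distinct values, A + A = {-16, -3, 3, 10, 15, 16, 22, 23, 28, 29, 34, 36, 41, 46}, so |A + A| = 14. Thus K = 14/5. For comparison, the minimum possible |A + A| over all 5-element sets is 2·5 − 1 = 9 (so min K = 9/5), attained only by arithmetic progressions.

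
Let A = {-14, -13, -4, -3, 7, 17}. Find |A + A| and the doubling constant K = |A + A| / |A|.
K = |A + A| / |A| = 15/6 = 5/2

Enumerate A + A = {a + b : a, b ∈ A}. With |A| = 6, there are |A|^2 = 36 ordered sum pairs; collecting distinct values, A + A = {-28, -27, -26, -18, -17, -16, -8, -7, -6, 3, 4, 13, 14, 24, 34}, so |A + A| = 15. Thus K = 15/6 = 5/2. For comparison, the minimum possible |A + A| over all 6-element sets is 2·6 − 1 = 11 (so min K = 11/6), attained only by arithmetic progressions.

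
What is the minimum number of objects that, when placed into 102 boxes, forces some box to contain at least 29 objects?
n = (29 − 1)·102 + 1 = 2857

By the generalised pigeonhole principle, to guarantee some box contains ≥ r objects we need more than (r − 1) · k objects total. Threshold: n = (r − 1) · k + 1. With r = 29 and k = 102: n = 28 · 102 + 1 = 2856 + 1 = 2857. For n = 2856 = 28 · 102, we can put exactly 28 objects in every box, avoiding 29 in any single one — so 2857 is tight.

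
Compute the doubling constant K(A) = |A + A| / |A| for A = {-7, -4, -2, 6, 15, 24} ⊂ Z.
K = |A + A| / |A| = 20/6 = 10/3

Enumerate A + A = {a + b : a, b ∈ A}. With |A| = 6, there are |A|^2 = 36 ordered sum pairs; collecting distinct values, A + A = {-14, -11, -9, -8, -6, -4, -1, 2, 4, 8, 11, 12, 13, 17, 20, 21, 22, 30, 39, 48}, so |A + A| = 20. Thus K = 20/6 = 10/3. For comparison, the minimum possible |A + A| over all 6-element sets is 2·6 − 1 = 11 (so min K = 11/6), attained only by arithmetic progressions.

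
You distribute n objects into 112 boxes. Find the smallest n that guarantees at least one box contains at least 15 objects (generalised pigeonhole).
n = (15 − 1)·112 + 1 = 1569

By the generalised pigeonhole principle, to guarantee some box contains ≥ r objects we need more than (r − 1) · k objects total. Threshold: n = (r − 1) · k + 1. With r = 15 and k = 112: n = 14 · 112 + 1 = 1568 + 1 = 1569. For n = 1568 = 14 · 112, we can put exactly 14 objects in every box, avoiding 15 in any single one — so 1569 is tight.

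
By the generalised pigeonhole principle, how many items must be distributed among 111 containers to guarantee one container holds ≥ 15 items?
n = (15 − 1)·111 + 1 = 1555

By the generalised pigeonhole principle, to guarantee some box contains ≥ r objects we need more than (r − 1) · k objects total. Threshold: n = (r − 1) · k + 1. With r = 15 and k = 111: n = 14 · 111 + 1 = 1554 + 1 = 1555. For n = 1554 = 14 · 111, we can put exactly 14 objects in every box, avoiding 15 in any single one — so 1555 is tight.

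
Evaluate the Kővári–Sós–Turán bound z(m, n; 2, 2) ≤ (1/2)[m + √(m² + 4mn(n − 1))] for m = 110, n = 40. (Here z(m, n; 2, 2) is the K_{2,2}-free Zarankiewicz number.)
z(110, 40; 2, 2) ≤ (1/2)[110 + √(110² + 4·110·40·39)] = (1/2)[110 + √698500] = 472.8816

Kővári–Sós–Turán: let r_1, ..., r_110 be the row sums and z = Σ r_i the total number of 1s. Each pair of columns can share at most one row with both entries 1 (else a 2×2 all-ones block appears), so Σ_i C(r_i, 2) ≤ C(40, 2) = 780. By convexity Σ_i C(r_i, 2) ≥ 110·C(z/110, 2) = z(z − 110)/(2·110), giving z² − 110z − 110·40·39 ≤ 0 and hence z ≤ (1/2)[110 + √(12100 + 4·171600)] = (1/2)[110 + √698500] ≈ (1/2)(110 + 835.7631) = 472.8816.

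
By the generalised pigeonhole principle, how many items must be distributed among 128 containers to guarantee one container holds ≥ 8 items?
n = (8 − 1)·128 + 1 = 897

By the generalised pigeonhole principle, to guarantee some box contains ≥ r objects we need more than (r − 1) · k objects total. Threshold: n = (r − 1) · k + 1. With r = 8 and k = 128: n = 7 · 128 + 1 = 896 + 1 = 897. For n = 896 = 7 · 128, we can put exactly 7 objects in every box, avoiding 8 in any single one — so 897 is tight.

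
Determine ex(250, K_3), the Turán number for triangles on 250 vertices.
ex(250, K_3) = ⌊250^2/4⌋ = 15625

Mantel (1907): a triangle-free graph on n vertices has at most ⌊n^2/4⌋ edges, with equality for the complete bipartite graph K_{⌊n/2⌋, ⌈n/2⌉}. For n = 250: ⌊250^2/4⌋ = ⌊62500/4⌋ = 15625. The extremal graph is K_{125, 125}, which has 125·125 = 15625 edges.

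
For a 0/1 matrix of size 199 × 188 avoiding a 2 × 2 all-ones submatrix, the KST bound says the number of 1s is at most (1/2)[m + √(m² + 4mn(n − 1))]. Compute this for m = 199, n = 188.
z(199, 188; 2, 2) ≤ (1/2)[199 + √(199² + 4·199·188·187)] = (1/2)[199 + √28023777] = 2746.3744

Kővári–Sós–Turán: let r_1, ..., r_199 be the row sums and z = Σ r_i the total number of 1s. Each pair of columns can share at most one row with both entries 1 (else a 2×2 all-ones block appears), so Σ_i C(r_i, 2) ≤ C(188, 2) = 17578. By convexity Σ_i C(r_i, 2) ≥ 199·C(z/199, 2) = z(z − 199)/(2·199), giving z² − 199z − 199·188·187 ≤ 0 and hence z ≤ (1/2)[199 + √(39601 + 4·6996044)] = (1/2)[199 + √28023777] ≈ (1/2)(199 + 5293.7489) = 2746.3744.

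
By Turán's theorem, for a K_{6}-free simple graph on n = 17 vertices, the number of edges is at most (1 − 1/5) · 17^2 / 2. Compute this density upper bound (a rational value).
Turán density bound = (4/5) · 17^2/2 = 578/5 ≈ 115.6

Turán's theorem: ex(n, K_{r+1}) is achieved by the complete r-partite Turán graph T(n, r) with parts as balanced as possible, and is at most (1 − 1/r) · n^2/2. For r = 5, n = 17: the density bound is (4/5) · 289/2 = 578/5 ≈ 115.6. The integer-valued extremum is e(T(17, 5)) = 115, which is strictly less than the density bound 578/5 since 5 ∤ 17 (the parts of T(17, 5) cannot all be equal).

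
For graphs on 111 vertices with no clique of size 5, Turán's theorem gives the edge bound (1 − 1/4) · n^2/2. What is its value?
Turán density bound = (3/4) · 111^2/2 = 36963/8 ≈ 4620.375

Turán's theorem: ex(n, K_{r+1}) is achieved by the complete r-partite Turán graph T(n, r) with parts as balanced as possible, and is at most (1 − 1/r) · n^2/2. For r = 4, n = 111: the density bound is (3/4) · 12321/2 = 36963/8 ≈ 4620.375. The integer-valued extremum is e(T(111, 4)) = 4620, which is strictly less than the density bound 36963/8 since 4 ∤ 111 (the parts of T(111, 4) cannot all be equal).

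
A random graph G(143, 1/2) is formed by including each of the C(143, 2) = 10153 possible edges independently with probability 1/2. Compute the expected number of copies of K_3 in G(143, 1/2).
E[# K_3] = C(143, 3) · (1/2)^C(3, 2) = 477191 / 2^3 = 59648.875

For each 3-subset S of vertices (there are C(143, 3) = 477191 such S), let X_S = 1 if S induces a K_3 (all C(3, 2) = 3 edges present). Then P(X_S = 1) = (1/2)^3 = 1/8. By linearity of expectation, E[# K_3] = C(143, 3) · (1/2)^3 = 477191 / 8 = 59648.875.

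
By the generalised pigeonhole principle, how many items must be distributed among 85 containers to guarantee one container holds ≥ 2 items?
n = (2 − 1)·85 + 1 = 86

By the generalised pigeonhole principle, to guarantee some box contains ≥ r objects we need more than (r − 1) · k objects total. Threshold: n = (r − 1) · k + 1. With r = 2 and k = 85: n = 1 · 85 + 1 = 85 + 1 = 86. For n = 85 = 1 · 85, we can put exactly 1 objects in every box, avoiding 2 in any single one — so 86 is tight.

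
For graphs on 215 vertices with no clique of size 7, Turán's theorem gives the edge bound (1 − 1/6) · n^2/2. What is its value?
Turán density bound = (5/6) · 215^2/2 = 231125/12 ≈ 19260.4167

Turán's theorem: ex(n, K_{r+1}) is achieved by the complete r-partite Turán graph T(n, r) with parts as balanced as possible, and is at most (1 − 1/r) · n^2/2. For r = 6, n = 215: the density bound is (5/6) · 46225/2 = 231125/12 ≈ 19260.4167. The integer-valued extremum is e(T(215, 6)) = 19260, which is strictly less than the density bound 231125/12 since 6 ∤ 215 (the parts of T(215, 6) cannot all be equal).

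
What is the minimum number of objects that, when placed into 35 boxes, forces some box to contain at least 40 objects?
n = (40 − 1)·35 + 1 = 1366

By the generalised pigeonhole principle, to guarantee some box contains ≥ r objects we need more than (r − 1) · k objects total. Threshold: n = (r − 1) · k + 1. With r = 40 and k = 35: n = 39 · 35 + 1 = 1365 + 1 = 1366. For n = 1365 = 39 · 35, we can put exactly 39 objects in every box, avoiding 40 in any single one — so 1366 is tight.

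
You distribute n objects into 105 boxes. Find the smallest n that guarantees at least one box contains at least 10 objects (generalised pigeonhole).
n = (10 − 1)·105 + 1 = 946

By the generalised pigeonhole principle, to guarantee some box contains ≥ r objects we need more than (r − 1) · k objects total. Threshold: n = (r − 1) · k + 1. With r = 10 and k = 105: n = 9 · 105 + 1 = 945 + 1 = 946. For n = 945 = 9 · 105, we can put exactly 9 objects in every box, avoiding 10 in any single one — so 946 is tight.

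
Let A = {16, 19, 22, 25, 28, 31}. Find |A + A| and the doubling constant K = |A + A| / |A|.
K = |A + A| / |A| = 11/6

Enumerate A + A = {a + b : a, b ∈ A}. With |A| = 6, there are |A|^2 = 36 ordered sum pairs; collecting distinct values, A + A = {32, 35, 38, 41, 44, 47, 50, 53, 56, 59, 62}, so |A + A| = 11. Thus K = 11/6. Here |A + A| = 2|A| − 1 = 11, the minimum possible — so K = 11/6 is minimal, which holds iff A is an arithmetic progression.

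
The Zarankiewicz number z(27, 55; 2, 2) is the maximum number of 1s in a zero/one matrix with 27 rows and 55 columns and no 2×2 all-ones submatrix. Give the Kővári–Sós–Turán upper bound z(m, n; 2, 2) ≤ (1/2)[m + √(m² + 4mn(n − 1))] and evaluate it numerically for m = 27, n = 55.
z(27, 55; 2, 2) ≤ (1/2)[27 + √(27² + 4·27·55·54)] = (1/2)[27 + √321489] = 297

Kővári–Sós–Turán: let r_1, ..., r_27 be the row sums and z = Σ r_i the total number of 1s. Each pair of columns can share at most one row with both entries 1 (else a 2×2 all-ones block appears), so Σ_i C(r_i, 2) ≤ C(55, 2) = 1485. By convexity Σ_i C(r_i, 2) ≥ 27·C(z/27, 2) = z(z − 27)/(2·27), giving z² − 27z − 27·55·54 ≤ 0 and hence z ≤ (1/2)[27 + √(729 + 4·80190)] = (1/2)[27 + √321489] ≈ (1/2)(27 + 567) = 297.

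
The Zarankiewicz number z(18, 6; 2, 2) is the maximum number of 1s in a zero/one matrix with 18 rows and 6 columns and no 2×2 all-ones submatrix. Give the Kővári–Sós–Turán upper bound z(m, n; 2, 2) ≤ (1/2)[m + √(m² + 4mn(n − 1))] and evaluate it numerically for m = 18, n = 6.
z(18, 6; 2, 2) ≤ (1/2)[18 + √(18² + 4·18·6·5)] = (1/2)[18 + √2484] = 33.9199

Kővári–Sós–Turán: let r_1, ..., r_18 be the row sums and z = Σ r_i the total number of 1s. Each pair of columns can share at most one row with both entries 1 (else a 2×2 all-ones block appears), so Σ_i C(r_i, 2) ≤ C(6, 2) = 15. By convexity Σ_i C(r_i, 2) ≥ 18·C(z/18, 2) = z(z − 18)/(2·18), giving z² − 18z − 18·6·5 ≤ 0 and hence z ≤ (1/2)[18 + √(324 + 4·540)] = (1/2)[18 + √2484] ≈ (1/2)(18 + 49.8397) = 33.9199.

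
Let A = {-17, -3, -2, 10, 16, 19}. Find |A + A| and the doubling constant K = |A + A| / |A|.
K = |A + A| / |A| = 21/6 = 7/2

Enumerate A + A = {a + b : a, b ∈ A}. With |A| = 6, there are |A|^2 = 36 ordered sum pairs; collecting distinct values, A + A = {-34, -20, -19, -7, -6, -5, -4, -1, 2, 7, 8, 13, 14, 16, 17, 20, 26, 29, 32, 35, 38}, so |A + A| = 21. Thus K = 21/6 = 7/2. For comparison, the minimum possible |A + A| over all 6-element sets is 2·6 − 1 = 11 (so min K = 11/6), attained only by arithmetic progressions.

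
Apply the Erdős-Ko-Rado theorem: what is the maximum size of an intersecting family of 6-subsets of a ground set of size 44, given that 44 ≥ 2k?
max |F| = C(43, 5) = 962598

The Erdős-Ko-Rado theorem states: for n ≥ 2k, an intersecting family of k-subsets of an n-element set has size at most C(n − 1, k − 1), with equality for 'star' families {A ⊆ [n] : |A| = k, i ∈ A} (fix an element i). For n = 44, k = 6: C(43, 5) = 962598.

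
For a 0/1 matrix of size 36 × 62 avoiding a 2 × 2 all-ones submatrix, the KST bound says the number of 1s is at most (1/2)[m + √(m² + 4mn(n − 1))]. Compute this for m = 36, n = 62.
z(36, 62; 2, 2) ≤ (1/2)[36 + √(36² + 4·36·62·61)] = (1/2)[36 + √545904] = 387.4266

Kővári–Sós–Turán: let r_1, ..., r_36 be the row sums and z = Σ r_i the total number of 1s. Each pair of columns can share at most one row with both entries 1 (else a 2×2 all-ones block appears), so Σ_i C(r_i, 2) ≤ C(62, 2) = 1891. By convexity Σ_i C(r_i, 2) ≥ 36·C(z/36, 2) = z(z − 36)/(2·36), giving z² − 36z − 36·62·61 ≤ 0 and hence z ≤ (1/2)[36 + √(1296 + 4·136152)] = (1/2)[36 + √545904] ≈ (1/2)(36 + 738.8532) = 387.4266.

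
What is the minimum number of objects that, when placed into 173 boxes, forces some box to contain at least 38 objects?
n = (38 − 1)·173 + 1 = 6402

By the generalised pigeonhole principle, to guarantee some box contains ≥ r objects we need more than (r − 1) · k objects total. Threshold: n = (r − 1) · k + 1. With r = 38 and k = 173: n = 37 · 173 + 1 = 6401 + 1 = 6402. For n = 6401 = 37 · 173, we can put exactly 37 objects in every box, avoiding 38 in any single one — so 6402 is tight.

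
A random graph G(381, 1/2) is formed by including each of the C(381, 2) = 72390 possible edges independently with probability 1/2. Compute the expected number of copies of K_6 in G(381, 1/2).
E[# K_6] = C(381, 6) · (1/2)^C(6, 2) = 4083534986076 / 2^15 = 1020883746519/8192 ≈ 124619597.963745

For each 6-subset S of vertices (there are C(381, 6) = 4083534986076 such S), let X_S = 1 if S induces a K_6 (all C(6, 2) = 15 edges present). Then P(X_S = 1) = (1/2)^15 = 1/32768. By linearity of expectation, E[# K_6] = C(381, 6) · (1/2)^15 = 4083534986076 / 32768 = 1020883746519/8192 ≈ 124619597.963745.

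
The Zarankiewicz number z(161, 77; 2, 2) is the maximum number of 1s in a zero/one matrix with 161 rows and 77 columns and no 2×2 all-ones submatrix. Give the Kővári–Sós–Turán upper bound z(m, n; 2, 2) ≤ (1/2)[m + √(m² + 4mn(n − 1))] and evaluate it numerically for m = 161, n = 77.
z(161, 77; 2, 2) ≤ (1/2)[161 + √(161² + 4·161·77·76)] = (1/2)[161 + √3794609] = 1054.4878

Kővári–Sós–Turán: let r_1, ..., r_161 be the row sums and z = Σ r_i the total number of 1s. Each pair of columns can share at most one row with both entries 1 (else a 2×2 all-ones block appears), so Σ_i C(r_i, 2) ≤ C(77, 2) = 2926. By convexity Σ_i C(r_i, 2) ≥ 161·C(z/161, 2) = z(z − 161)/(2·161), giving z² − 161z − 161·77·76 ≤ 0 and hence z ≤ (1/2)[161 + √(25921 + 4·942172)] = (1/2)[161 + √3794609] ≈ (1/2)(161 + 1947.9756) = 1054.4878.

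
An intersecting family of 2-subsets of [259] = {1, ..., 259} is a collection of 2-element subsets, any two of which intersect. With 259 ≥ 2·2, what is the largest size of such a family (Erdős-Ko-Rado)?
max |F| = C(258, 1) = 258

Erdős-Ko-Rado (1961): when n ≥ 2k, max |F| = C(n−1, k−1). The bound is attained by the star {A : i ∈ A} for any fixed i ∈ [n]. Here C(259−1, 2−1) = C(258, 1) = 258.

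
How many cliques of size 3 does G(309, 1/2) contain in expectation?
E[# K_3] = C(309, 3) · (1/2)^C(3, 2) = 4869634 / 2^3 = 2434817/4 = 608704.25

For each 3-subset S of vertices (there are C(309, 3) = 4869634 such S), let X_S = 1 if S induces a K_3 (all C(3, 2) = 3 edges present). Then P(X_S = 1) = (1/2)^3 = 1/8. By linearity of expectation, E[# K_3] = C(309, 3) · (1/2)^3 = 4869634 / 8 = 2434817/4 = 608704.25.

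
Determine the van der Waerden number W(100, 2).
W(100, 2) = 100 + 1 = 101

A 2-term AP is any pair of integers, so a monochromatic 2-AP exists iff some colour is used at least twice. With 100 colours, the colouring i ↦ i on {1, ..., 100} uses each colour once, avoiding any monochromatic pair, so W(100, 2) > 100. For {1, ..., 101}, pigeonhole forces two integers of the same colour, which form a monochromatic 2-AP. Hence W(100, 2) = 101.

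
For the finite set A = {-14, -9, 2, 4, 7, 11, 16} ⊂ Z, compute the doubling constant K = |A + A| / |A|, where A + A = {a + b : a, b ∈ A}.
K = |A + A| / |A| = 25/7

Enumerate A + A = {a + b : a, b ∈ A}. With |A| = 7, there are |A|^2 = 49 ordered sum pairs; collecting distinct values, A + A = {-28, -23, -18, -12, -10, -7, -5, -3, -2, 2, 4, 6, 7, 8, 9, 11, 13, 14, 15, 18, 20, 22, 23, 27, 32}, so |A + A| = 25. Thus K = 25/7. For comparison, the minimum possible |A + A| over all 7-element sets is 2·7 − 1 = 13 (so min K = 13/7), attained only by arithmetic progressions.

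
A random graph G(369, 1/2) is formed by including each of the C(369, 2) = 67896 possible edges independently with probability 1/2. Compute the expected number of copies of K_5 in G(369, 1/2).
E[# K_5] = C(369, 5) · (1/2)^C(5, 2) = 55479552948 / 2^10 = 13869888237/256 ≈ 54179250.925781

For each 5-subset S of vertices (there are C(369, 5) = 55479552948 such S), let X_S = 1 if S induces a K_5 (all C(5, 2) = 10 edges present). Then P(X_S = 1) = (1/2)^10 = 1/1024. By linearity of expectation, E[# K_5] = C(369, 5) · (1/2)^10 = 55479552948 / 1024 = 13869888237/256 ≈ 54179250.925781.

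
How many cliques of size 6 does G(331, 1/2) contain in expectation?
E[# K_6] = C(331, 6) · (1/2)^C(6, 2) = 1745197296766 / 2^15 = 872598648383/16384 ≈ 53259194.847595

For each 6-subset S of vertices (there are C(331, 6) = 1745197296766 such S), let X_S = 1 if S induces a K_6 (all C(6, 2) = 15 edges present). Then P(X_S = 1) = (1/2)^15 = 1/32768. By linearity of expectation, E[# K_6] = C(331, 6) · (1/2)^15 = 1745197296766 / 32768 = 872598648383/16384 ≈ 53259194.847595.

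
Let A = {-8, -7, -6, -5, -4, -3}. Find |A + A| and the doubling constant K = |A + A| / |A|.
K = |A + A| / |A| = 11/6

Enumerate A + A = {a + b : a, b ∈ A}. With |A| = 6, there are |A|^2 = 36 ordered sum pairs; collecting distinct values, A + A = {-16, -15, -14, -13, -12, -11, -10, -9, -8, -7, -6}, so |A + A| = 11. Thus K = 11/6. Here |A + A| = 2|A| − 1 = 11, the minimum possible — so K = 11/6 is minimal, which holds iff A is an arithmetic progression.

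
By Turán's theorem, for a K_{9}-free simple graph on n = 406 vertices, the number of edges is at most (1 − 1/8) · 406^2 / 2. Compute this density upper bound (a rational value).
Turán density bound = (7/8) · 406^2/2 = 288463/4 ≈ 72115.75

Turán's theorem: ex(n, K_{r+1}) is achieved by the complete r-partite Turán graph T(n, r) with parts as balanced as possible, and is at most (1 − 1/r) · n^2/2. For r = 8, n = 406: the density bound is (7/8) · 164836/2 = 288463/4 ≈ 72115.75. The integer-valued extremum is e(T(406, 8)) = 72115, which is strictly less than the density bound 288463/4 since 8 ∤ 406 (the parts of T(406, 8) cannot all be equal).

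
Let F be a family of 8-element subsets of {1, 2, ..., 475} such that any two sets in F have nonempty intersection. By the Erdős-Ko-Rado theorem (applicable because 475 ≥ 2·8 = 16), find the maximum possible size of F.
max |F| = C(474, 7) = 1020207249948744

Erdős-Ko-Rado (1961): when n ≥ 2k, max |F| = C(n−1, k−1). The bound is attained by the star {A : i ∈ A} for any fixed i ∈ [n]. Here C(475−1, 8−1) = C(474, 7) = 1020207249948744.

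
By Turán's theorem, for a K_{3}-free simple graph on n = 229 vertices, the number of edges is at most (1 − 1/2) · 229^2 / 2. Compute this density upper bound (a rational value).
Turán density bound = (1/2) · 229^2/2 = 52441/4 ≈ 13110.25

Turán's theorem: ex(n, K_{r+1}) is achieved by the complete r-partite Turán graph T(n, r) with parts as balanced as possible, and is at most (1 − 1/r) · n^2/2. For r = 2, n = 229: the density bound is (1/2) · 52441/2 = 52441/4 ≈ 13110.25. The integer-valued extremum is e(T(229, 2)) = 13110, which is strictly less than the density bound 52441/4 since 2 ∤ 229 (the parts of T(229, 2) cannot all be equal).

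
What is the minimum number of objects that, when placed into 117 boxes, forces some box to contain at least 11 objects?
n = (11 − 1)·117 + 1 = 1171

By the generalised pigeonhole principle, to guarantee some box contains ≥ r objects we need more than (r − 1) · k objects total. Threshold: n = (r − 1) · k + 1. With r = 11 and k = 117: n = 10 · 117 + 1 = 1170 + 1 = 1171. For n = 1170 = 10 · 117, we can put exactly 10 objects in every box, avoiding 11 in any single one — so 1171 is tight.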